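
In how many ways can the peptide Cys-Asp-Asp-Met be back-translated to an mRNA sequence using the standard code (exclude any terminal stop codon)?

Cys: 2 codons.
Asp: 2 codons.
Asp: 2 codons.
Met: 1 codon.
2 × 2 × 2 × 1 = 8.

8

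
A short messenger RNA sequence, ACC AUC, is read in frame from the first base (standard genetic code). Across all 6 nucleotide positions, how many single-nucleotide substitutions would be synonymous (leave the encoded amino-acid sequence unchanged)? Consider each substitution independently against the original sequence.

Codon 1 (ACC, Thr): 3 synonymous substitutions.
Codon 2 (AUC, Ile): 2 synonymous substitutions.
Total: 3 + 2 = 5.

5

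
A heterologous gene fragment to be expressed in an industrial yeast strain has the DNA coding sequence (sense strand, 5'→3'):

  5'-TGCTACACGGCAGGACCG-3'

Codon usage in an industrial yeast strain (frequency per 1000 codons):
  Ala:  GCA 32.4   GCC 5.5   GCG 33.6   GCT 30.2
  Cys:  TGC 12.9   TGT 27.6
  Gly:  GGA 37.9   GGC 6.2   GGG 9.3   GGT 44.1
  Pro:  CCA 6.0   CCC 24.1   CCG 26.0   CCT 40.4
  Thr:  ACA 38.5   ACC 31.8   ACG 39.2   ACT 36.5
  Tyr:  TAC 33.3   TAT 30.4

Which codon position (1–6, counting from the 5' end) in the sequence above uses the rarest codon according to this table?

Codon 1 TGC (Cys): 12.9 per 1000.
Codon 2 TAC (Tyr): 33.3 per 1000.
Codon 3 ACG (Thr): 39.2 per 1000.
Codon 4 GCA (Ala): 32.4 per 1000.
Codon 5 GGA (Gly): 37.9 per 1000.
Codon 6 CCG (Pro): 26.0 per 1000.
Lowest frequency is 12.9 at codon 1.

1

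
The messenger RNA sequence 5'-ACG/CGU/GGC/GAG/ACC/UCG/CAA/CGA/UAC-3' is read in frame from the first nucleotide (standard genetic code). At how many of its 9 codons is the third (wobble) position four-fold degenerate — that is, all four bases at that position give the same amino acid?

6

Codon 1 ACG (Thr): third position 4-fold.
Codon 2 CGU (Arg): third position 4-fold.
Codon 3 GGC (Gly): third position 4-fold.
Codon 4 GAG (Glu): third position 2-fold.
Codon 5 ACC (Thr): third position 4-fold.
Codon 6 UCG (Ser): third position 4-fold.
Codon 7 CAA (Gln): third position 2-fold.
Codon 8 CGA (Arg): third position 4-fold.
Codon 9 UAC (Tyr): third position 2-fold.
Four-fold degenerate third positions: 6.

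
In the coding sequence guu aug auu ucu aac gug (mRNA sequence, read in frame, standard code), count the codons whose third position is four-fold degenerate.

Codon 1 GUU (Val): third position 4-fold.
Codon 2 AUG (Met): third position 1-fold.
Codon 3 AUU (Ile): third position 3-fold.
Codon 4 UCU (Ser): third position 4-fold.
Codon 5 AAC (Asn): third position 2-fold.
Codon 6 GUG (Val): third position 4-fold.
Four-fold degenerate third positions: 3.

3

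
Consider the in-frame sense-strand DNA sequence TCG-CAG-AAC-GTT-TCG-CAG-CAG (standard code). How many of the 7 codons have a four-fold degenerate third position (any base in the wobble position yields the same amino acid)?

Codon 1 TCG (Ser): third position 4-fold.
Codon 2 CAG (Gln): third position 2-fold.
Codon 3 AAC (Asn): third position 2-fold.
Codon 4 GTT (Val): third position 4-fold.
Codon 5 TCG (Ser): third position 4-fold.
Codon 6 CAG (Gln): third position 2-fold.
Codon 7 CAG (Gln): third position 2-fold.
Four-fold degenerate third positions: 3.

3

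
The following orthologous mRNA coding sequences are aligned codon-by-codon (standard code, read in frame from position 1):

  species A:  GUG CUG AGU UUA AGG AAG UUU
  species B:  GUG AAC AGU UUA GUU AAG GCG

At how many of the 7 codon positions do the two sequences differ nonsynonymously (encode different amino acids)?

3

Codon 1: GUG Val / GUG Val — identical.
Codon 2: CUG Leu / AAC Asn — nonsynonymous.
Codon 3: AGU Ser / AGU Ser — identical.
Codon 4: UUA Leu / UUA Leu — identical.
Codon 5: AGG Arg / GUU Val — nonsynonymous.
Codon 6: AAG Lys / AAG Lys — identical.
Codon 7: UUU Phe / GCG Ala — nonsynonymous.
Nonsynonymous differences: 3.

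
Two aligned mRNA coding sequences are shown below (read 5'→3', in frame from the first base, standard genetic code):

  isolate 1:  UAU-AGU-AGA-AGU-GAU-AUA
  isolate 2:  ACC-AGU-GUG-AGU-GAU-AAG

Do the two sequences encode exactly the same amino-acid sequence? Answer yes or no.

Codon 1: UAU Tyr / ACC Thr — nonsynonymous.
Codon 2: AGU Ser / AGU Ser — identical.
Codon 3: AGA Arg / GUG Val — nonsynonymous.
Codon 4: AGU Ser / AGU Ser — identical.
Codon 5: GAU Asp / GAU Asp — identical.
Codon 6: AUA Ile / AAG Lys — nonsynonymous.
Nonsynonymous differences: 3 → different protein.

no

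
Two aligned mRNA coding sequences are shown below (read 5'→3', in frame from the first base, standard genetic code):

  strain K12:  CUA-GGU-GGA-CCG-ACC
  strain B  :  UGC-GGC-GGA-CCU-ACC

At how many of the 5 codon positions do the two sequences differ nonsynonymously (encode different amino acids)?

Codon 1: CUA Leu / UGC Cys — nonsynonymous.
Codon 2: GGU Gly / GGC Gly — synonymous.
Codon 3: GGA Gly / GGA Gly — identical.
Codon 4: CCG Pro / CCU Pro — synonymous.
Codon 5: ACC Thr / ACC Thr — identical.
Nonsynonymous differences: 1.

1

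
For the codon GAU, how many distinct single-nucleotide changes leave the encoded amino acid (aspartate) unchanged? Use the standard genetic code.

1

Position 1: none → 0 synonymous.
Position 2: none → 0 synonymous.
Position 3: GAC → 1 synonymous.
Total: 0 + 0 + 1 = 1.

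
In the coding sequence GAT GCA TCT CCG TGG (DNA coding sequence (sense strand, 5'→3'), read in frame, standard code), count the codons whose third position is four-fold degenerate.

3

Codon 1 GAT (Asp): third position 2-fold.
Codon 2 GCA (Ala): third position 4-fold.
Codon 3 TCT (Ser): third position 4-fold.
Codon 4 CCG (Pro): third position 4-fold.
Codon 5 TGG (Trp): third position 1-fold.
Four-fold degenerate third positions: 3.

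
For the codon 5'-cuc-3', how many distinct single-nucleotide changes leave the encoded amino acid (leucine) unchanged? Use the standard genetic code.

3

Position 1: none → 0 synonymous.
Position 2: none → 0 synonymous.
Position 3: CUU, CUA, CUG → 3 synonymous.
Total: 0 + 0 + 3 = 3.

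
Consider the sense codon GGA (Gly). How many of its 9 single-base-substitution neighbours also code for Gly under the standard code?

3

Position 1: none → 0 synonymous.
Position 2: none → 0 synonymous.
Position 3: GGU, GGC, GGG → 3 synonymous.
Total: 0 + 0 + 3 = 3.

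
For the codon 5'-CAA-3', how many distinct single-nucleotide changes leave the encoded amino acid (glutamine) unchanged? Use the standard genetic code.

1

Position 1: none → 0 synonymous.
Position 2: none → 0 synonymous.
Position 3: CAG → 1 synonymous.
Total: 0 + 0 + 1 = 1.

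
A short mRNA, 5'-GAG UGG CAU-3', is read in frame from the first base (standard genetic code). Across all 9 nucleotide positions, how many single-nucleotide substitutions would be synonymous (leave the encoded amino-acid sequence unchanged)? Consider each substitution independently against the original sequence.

2

Codon 1 (GAG, Glu): 1 synonymous substitution.
Codon 2 (UGG, Trp): 0 synonymous substitutions.
Codon 3 (CAU, His): 1 synonymous substitution.
Total: 1 + 0 + 1 = 2.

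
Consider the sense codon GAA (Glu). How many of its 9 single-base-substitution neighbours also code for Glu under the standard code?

Position 1: none → 0 synonymous.
Position 2: none → 0 synonymous.
Position 3: GAG → 1 synonymous.
Total: 0 + 0 + 1 = 1.

1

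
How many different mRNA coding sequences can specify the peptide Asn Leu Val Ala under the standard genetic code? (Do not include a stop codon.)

Asn: 2 codons.
Leu: 6 codons.
Val: 4 codons.
Ala: 4 codons.
2 × 6 × 4 × 4 = 192.

192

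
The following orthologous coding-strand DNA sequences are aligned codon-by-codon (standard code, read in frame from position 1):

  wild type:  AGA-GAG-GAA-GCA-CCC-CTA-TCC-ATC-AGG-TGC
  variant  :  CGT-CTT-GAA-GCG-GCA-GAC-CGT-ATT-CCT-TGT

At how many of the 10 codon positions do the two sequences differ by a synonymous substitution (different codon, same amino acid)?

4

Codon 1: AGA Arg / CGT Arg — synonymous.
Codon 2: GAG Glu / CTT Leu — nonsynonymous.
Codon 3: GAA Glu / GAA Glu — identical.
Codon 4: GCA Ala / GCG Ala — synonymous.
Codon 5: CCC Pro / GCA Ala — nonsynonymous.
Codon 6: CTA Leu / GAC Asp — nonsynonymous.
Codon 7: TCC Ser / CGT Arg — nonsynonymous.
Codon 8: ATC Ile / ATT Ile — synonymous.
Codon 9: AGG Arg / CCT Pro — nonsynonymous.
Codon 10: TGC Cys / TGT Cys — synonymous.
Synonymous differences: 4.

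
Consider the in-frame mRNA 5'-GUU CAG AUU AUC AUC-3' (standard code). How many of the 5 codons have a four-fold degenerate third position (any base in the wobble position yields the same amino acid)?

Codon 1 GUU (Val): third position 4-fold.
Codon 2 CAG (Gln): third position 2-fold.
Codon 3 AUU (Ile): third position 3-fold.
Codon 4 AUC (Ile): third position 3-fold.
Codon 5 AUC (Ile): third position 3-fold.
Four-fold degenerate third positions: 1.

1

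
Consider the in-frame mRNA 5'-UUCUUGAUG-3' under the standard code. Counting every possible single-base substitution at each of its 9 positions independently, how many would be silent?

Codon 1 (UUC, Phe): 1 synonymous substitution.
Codon 2 (UUG, Leu): 2 synonymous substitutions.
Codon 3 (AUG, Met): 0 synonymous substitutions.
Total: 1 + 2 + 0 = 3.

3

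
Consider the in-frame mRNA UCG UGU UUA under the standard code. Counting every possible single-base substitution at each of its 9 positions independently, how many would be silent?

6

Codon 1 (UCG, Ser): 3 synonymous substitutions.
Codon 2 (UGU, Cys): 1 synonymous substitution.
Codon 3 (UUA, Leu): 2 synonymous substitutions.
Total: 3 + 1 + 2 = 6.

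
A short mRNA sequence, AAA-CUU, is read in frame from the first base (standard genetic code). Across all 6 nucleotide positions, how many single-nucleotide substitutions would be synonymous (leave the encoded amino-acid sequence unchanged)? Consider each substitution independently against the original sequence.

Codon 1 (AAA, Lys): 1 synonymous substitution.
Codon 2 (CUU, Leu): 3 synonymous substitutions.
Total: 1 + 3 = 4.

4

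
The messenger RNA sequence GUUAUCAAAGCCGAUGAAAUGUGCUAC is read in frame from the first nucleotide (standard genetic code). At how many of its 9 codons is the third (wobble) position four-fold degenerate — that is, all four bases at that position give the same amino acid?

2

Codon 1 GUU (Val): third position 4-fold.
Codon 2 AUC (Ile): third position 3-fold.
Codon 3 AAA (Lys): third position 2-fold.
Codon 4 GCC (Ala): third position 4-fold.
Codon 5 GAU (Asp): third position 2-fold.
Codon 6 GAA (Glu): third position 2-fold.
Codon 7 AUG (Met): third position 1-fold.
Codon 8 UGC (Cys): third position 2-fold.
Codon 9 UAC (Tyr): third position 2-fold.
Four-fold degenerate third positions: 2.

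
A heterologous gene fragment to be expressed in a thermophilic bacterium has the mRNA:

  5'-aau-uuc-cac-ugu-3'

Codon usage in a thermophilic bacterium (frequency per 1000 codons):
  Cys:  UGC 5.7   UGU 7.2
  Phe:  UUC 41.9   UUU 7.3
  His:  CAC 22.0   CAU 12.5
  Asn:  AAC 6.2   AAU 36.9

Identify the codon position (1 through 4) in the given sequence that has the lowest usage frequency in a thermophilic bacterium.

Codon 1 AAU (Asn): 36.9 per 1000.
Codon 2 UUC (Phe): 41.9 per 1000.
Codon 3 CAC (His): 22.0 per 1000.
Codon 4 UGU (Cys): 7.2 per 1000.
Lowest frequency is 7.2 at codon 4.

4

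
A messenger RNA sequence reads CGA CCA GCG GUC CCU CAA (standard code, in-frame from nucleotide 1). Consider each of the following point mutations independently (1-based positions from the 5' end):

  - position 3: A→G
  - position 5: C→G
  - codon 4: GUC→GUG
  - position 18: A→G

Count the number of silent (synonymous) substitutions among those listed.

3

Codon 1: CGA (Arg) → CGG (Arg) — synonymous.
Codon 2: CCA (Pro) → CGA (Arg) — missense.
Codon 4: GUC (Val) → GUG (Val) — synonymous.
Codon 6: CAA (Gln) → CAG (Gln) — synonymous.
Synonymous: 3 of 4.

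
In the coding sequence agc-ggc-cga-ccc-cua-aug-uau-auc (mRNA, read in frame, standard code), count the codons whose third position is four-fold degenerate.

Codon 1 AGC (Ser): third position 2-fold.
Codon 2 GGC (Gly): third position 4-fold.
Codon 3 CGA (Arg): third position 4-fold.
Codon 4 CCC (Pro): third position 4-fold.
Codon 5 CUA (Leu): third position 4-fold.
Codon 6 AUG (Met): third position 1-fold.
Codon 7 UAU (Tyr): third position 2-fold.
Codon 8 AUC (Ile): third position 3-fold.
Four-fold degenerate third positions: 4.

4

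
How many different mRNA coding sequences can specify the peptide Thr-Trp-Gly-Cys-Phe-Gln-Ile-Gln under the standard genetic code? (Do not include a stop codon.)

768

Thr: 4 codons.
Trp: 1 codon.
Gly: 4 codons.
Cys: 2 codons.
Phe: 2 codons.
Gln: 2 codons.
Ile: 3 codons.
Gln: 2 codons.
4 × 1 × 4 × 2 × 2 × 2 × 3 × 2 = 768.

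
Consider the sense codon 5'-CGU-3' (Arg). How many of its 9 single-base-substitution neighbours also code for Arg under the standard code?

3

Position 1: none → 0 synonymous.
Position 2: none → 0 synonymous.
Position 3: CGC, CGA, CGG → 3 synonymous.
Total: 0 + 0 + 3 = 3.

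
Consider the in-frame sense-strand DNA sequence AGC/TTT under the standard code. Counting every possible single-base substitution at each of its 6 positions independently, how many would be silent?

2

Codon 1 (AGC, Ser): 1 synonymous substitution.
Codon 2 (TTT, Phe): 1 synonymous substitution.
Total: 1 + 1 = 2.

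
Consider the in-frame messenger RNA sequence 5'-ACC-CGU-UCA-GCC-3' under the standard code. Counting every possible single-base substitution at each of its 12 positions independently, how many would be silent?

Codon 1 (ACC, Thr): 3 synonymous substitutions.
Codon 2 (CGU, Arg): 3 synonymous substitutions.
Codon 3 (UCA, Ser): 3 synonymous substitutions.
Codon 4 (GCC, Ala): 3 synonymous substitutions.
Total: 3 + 3 + 3 + 3 = 12.

12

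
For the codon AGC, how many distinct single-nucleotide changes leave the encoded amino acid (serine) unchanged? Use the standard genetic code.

1

Position 1: none → 0 synonymous.
Position 2: none → 0 synonymous.
Position 3: AGT → 1 synonymous.
Total: 0 + 0 + 1 = 1.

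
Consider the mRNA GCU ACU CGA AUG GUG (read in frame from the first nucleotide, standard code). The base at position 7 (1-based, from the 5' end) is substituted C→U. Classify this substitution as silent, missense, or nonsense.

Position 7 falls in codon 3: CGA → Arg.
After the substitution the codon is UGA → Stop.
The new codon is a stop codon, so this is a nonsense mutation.

nonsense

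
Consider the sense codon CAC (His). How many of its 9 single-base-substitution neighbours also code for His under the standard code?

1

Position 1: none → 0 synonymous.
Position 2: none → 0 synonymous.
Position 3: CAU → 1 synonymous.
Total: 0 + 0 + 1 = 1.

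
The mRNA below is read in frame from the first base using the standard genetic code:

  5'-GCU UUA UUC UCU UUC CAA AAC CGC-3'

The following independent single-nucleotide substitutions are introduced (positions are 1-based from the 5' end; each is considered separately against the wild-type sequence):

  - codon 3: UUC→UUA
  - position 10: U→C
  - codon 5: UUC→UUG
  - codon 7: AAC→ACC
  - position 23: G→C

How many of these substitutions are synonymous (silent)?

0

Codon 3: UUC (Phe) → UUA (Leu) — missense.
Codon 4: UCU (Ser) → CCU (Pro) — missense.
Codon 5: UUC (Phe) → UUG (Leu) — missense.
Codon 7: AAC (Asn) → ACC (Thr) — missense.
Codon 8: CGC (Arg) → CCC (Pro) — missense.
Synonymous: 0 of 5.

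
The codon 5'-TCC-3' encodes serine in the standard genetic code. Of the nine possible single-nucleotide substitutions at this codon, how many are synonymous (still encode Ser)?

3

Position 1: none → 0 synonymous.
Position 2: none → 0 synonymous.
Position 3: TCT, TCA, TCG → 3 synonymous.
Total: 0 + 0 + 3 = 3.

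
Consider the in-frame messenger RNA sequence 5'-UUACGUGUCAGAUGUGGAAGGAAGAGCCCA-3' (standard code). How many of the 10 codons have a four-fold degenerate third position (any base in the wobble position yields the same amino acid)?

4

Codon 1 UUA (Leu): third position 2-fold.
Codon 2 CGU (Arg): third position 4-fold.
Codon 3 GUC (Val): third position 4-fold.
Codon 4 AGA (Arg): third position 2-fold.
Codon 5 UGU (Cys): third position 2-fold.
Codon 6 GGA (Gly): third position 4-fold.
Codon 7 AGG (Arg): third position 2-fold.
Codon 8 AAG (Lys): third position 2-fold.
Codon 9 AGC (Ser): third position 2-fold.
Codon 10 CCA (Pro): third position 4-fold.
Four-fold degenerate third positions: 4.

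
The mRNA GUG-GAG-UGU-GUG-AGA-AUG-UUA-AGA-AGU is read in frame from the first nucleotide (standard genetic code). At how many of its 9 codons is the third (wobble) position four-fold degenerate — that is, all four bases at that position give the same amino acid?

Codon 1 GUG (Val): third position 4-fold.
Codon 2 GAG (Glu): third position 2-fold.
Codon 3 UGU (Cys): third position 2-fold.
Codon 4 GUG (Val): third position 4-fold.
Codon 5 AGA (Arg): third position 2-fold.
Codon 6 AUG (Met): third position 1-fold.
Codon 7 UUA (Leu): third position 2-fold.
Codon 8 AGA (Arg): third position 2-fold.
Codon 9 AGU (Ser): third position 2-fold.
Four-fold degenerate third positions: 2.

2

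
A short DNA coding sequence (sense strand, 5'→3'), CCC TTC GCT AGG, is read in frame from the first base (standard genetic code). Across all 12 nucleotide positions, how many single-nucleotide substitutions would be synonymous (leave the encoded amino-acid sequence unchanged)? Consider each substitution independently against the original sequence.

9

Codon 1 (CCC, Pro): 3 synonymous substitutions.
Codon 2 (TTC, Phe): 1 synonymous substitution.
Codon 3 (GCT, Ala): 3 synonymous substitutions.
Codon 4 (AGG, Arg): 2 synonymous substitutions.
Total: 3 + 1 + 3 + 2 = 9.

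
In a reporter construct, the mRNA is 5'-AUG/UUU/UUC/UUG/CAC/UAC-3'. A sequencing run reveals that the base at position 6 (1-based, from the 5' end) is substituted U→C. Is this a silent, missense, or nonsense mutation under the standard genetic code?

silent

Position 6 falls in codon 2: UUU → Phe.
After the substitution the codon is UUC → Phe.
Both encode Phe, so the change is synonymous.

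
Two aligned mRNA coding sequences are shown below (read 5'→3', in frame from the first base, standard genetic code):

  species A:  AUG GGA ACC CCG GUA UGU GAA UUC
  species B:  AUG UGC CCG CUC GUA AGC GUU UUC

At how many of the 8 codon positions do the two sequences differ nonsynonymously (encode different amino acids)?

Codon 1: AUG Met / AUG Met — identical.
Codon 2: GGA Gly / UGC Cys — nonsynonymous.
Codon 3: ACC Thr / CCG Pro — nonsynonymous.
Codon 4: CCG Pro / CUC Leu — nonsynonymous.
Codon 5: GUA Val / GUA Val — identical.
Codon 6: UGU Cys / AGC Ser — nonsynonymous.
Codon 7: GAA Glu / GUU Val — nonsynonymous.
Codon 8: UUC Phe / UUC Phe — identical.
Nonsynonymous differences: 5.

5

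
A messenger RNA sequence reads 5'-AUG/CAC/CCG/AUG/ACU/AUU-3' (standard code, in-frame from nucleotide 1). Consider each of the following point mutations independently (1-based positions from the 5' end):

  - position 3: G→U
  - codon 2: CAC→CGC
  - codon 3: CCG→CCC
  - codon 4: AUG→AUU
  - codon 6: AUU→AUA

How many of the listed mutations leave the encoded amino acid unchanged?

Codon 1: AUG (Met) → AUU (Ile) — missense.
Codon 2: CAC (His) → CGC (Arg) — missense.
Codon 3: CCG (Pro) → CCC (Pro) — synonymous.
Codon 4: AUG (Met) → AUU (Ile) — missense.
Codon 6: AUU (Ile) → AUA (Ile) — synonymous.
Synonymous: 2 of 5.

2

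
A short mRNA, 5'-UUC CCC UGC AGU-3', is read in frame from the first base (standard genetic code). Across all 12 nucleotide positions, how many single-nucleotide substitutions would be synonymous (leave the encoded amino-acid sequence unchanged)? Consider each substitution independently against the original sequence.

6

Codon 1 (UUC, Phe): 1 synonymous substitution.
Codon 2 (CCC, Pro): 3 synonymous substitutions.
Codon 3 (UGC, Cys): 1 synonymous substitution.
Codon 4 (AGU, Ser): 1 synonymous substitution.
Total: 1 + 3 + 1 + 1 = 6.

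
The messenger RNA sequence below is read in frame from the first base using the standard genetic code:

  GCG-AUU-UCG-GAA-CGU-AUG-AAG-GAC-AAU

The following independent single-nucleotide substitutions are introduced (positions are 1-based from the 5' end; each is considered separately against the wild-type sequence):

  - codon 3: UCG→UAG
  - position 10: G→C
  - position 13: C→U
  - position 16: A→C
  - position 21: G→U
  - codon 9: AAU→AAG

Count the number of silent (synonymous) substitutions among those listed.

0

Codon 3: UCG (Ser) → UAG (Stop) — nonsense.
Codon 4: GAA (Glu) → CAA (Gln) — missense.
Codon 5: CGU (Arg) → UGU (Cys) — missense.
Codon 6: AUG (Met) → CUG (Leu) — missense.
Codon 7: AAG (Lys) → AAU (Asn) — missense.
Codon 9: AAU (Asn) → AAG (Lys) — missense.
Synonymous: 0 of 6.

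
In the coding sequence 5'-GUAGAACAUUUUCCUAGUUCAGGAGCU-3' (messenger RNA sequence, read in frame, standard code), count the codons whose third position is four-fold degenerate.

Codon 1 GUA (Val): third position 4-fold.
Codon 2 GAA (Glu): third position 2-fold.
Codon 3 CAU (His): third position 2-fold.
Codon 4 UUU (Phe): third position 2-fold.
Codon 5 CCU (Pro): third position 4-fold.
Codon 6 AGU (Ser): third position 2-fold.
Codon 7 UCA (Ser): third position 4-fold.
Codon 8 GGA (Gly): third position 4-fold.
Codon 9 GCU (Ala): third position 4-fold.
Four-fold degenerate third positions: 5.

5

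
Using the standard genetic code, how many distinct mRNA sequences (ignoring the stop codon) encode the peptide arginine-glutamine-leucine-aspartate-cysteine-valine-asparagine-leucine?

13824

Arg: 6 codons.
Gln: 2 codons.
Leu: 6 codons.
Asp: 2 codons.
Cys: 2 codons.
Val: 4 codons.
Asn: 2 codons.
Leu: 6 codons.
6 × 2 × 6 × 2 × 2 × 4 × 2 × 6 = 13824.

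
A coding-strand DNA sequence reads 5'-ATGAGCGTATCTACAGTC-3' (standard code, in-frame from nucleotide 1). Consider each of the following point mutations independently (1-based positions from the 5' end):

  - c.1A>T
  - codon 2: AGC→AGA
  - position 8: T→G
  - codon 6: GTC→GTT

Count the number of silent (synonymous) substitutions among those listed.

1

Codon 1: ATG (Met) → TTG (Leu) — missense.
Codon 2: AGC (Ser) → AGA (Arg) — missense.
Codon 3: GTA (Val) → GGA (Gly) — missense.
Codon 6: GTC (Val) → GTT (Val) — synonymous.
Synonymous: 1 of 4.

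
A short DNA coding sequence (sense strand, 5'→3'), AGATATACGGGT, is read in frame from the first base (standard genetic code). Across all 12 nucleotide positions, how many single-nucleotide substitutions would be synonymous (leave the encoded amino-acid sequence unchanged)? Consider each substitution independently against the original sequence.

9

Codon 1 (AGA, Arg): 2 synonymous substitutions.
Codon 2 (TAT, Tyr): 1 synonymous substitution.
Codon 3 (ACG, Thr): 3 synonymous substitutions.
Codon 4 (GGT, Gly): 3 synonymous substitutions.
Total: 2 + 1 + 3 + 3 = 9.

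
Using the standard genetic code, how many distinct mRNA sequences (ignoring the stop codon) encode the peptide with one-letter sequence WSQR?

Trp: 1 codon.
Ser: 6 codons.
Gln: 2 codons.
Arg: 6 codons.
1 × 6 × 2 × 6 = 72.

72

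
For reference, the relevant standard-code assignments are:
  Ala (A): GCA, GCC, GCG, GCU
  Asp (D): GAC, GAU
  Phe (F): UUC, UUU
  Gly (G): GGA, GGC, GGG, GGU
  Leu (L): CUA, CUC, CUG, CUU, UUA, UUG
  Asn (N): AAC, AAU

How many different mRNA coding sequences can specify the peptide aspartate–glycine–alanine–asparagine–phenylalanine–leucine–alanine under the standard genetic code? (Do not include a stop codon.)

3072

Asp: 2 codons.
Gly: 4 codons.
Ala: 4 codons.
Asn: 2 codons.
Phe: 2 codons.
Leu: 6 codons.
Ala: 4 codons.
2 × 4 × 4 × 2 × 2 × 6 × 4 = 3072.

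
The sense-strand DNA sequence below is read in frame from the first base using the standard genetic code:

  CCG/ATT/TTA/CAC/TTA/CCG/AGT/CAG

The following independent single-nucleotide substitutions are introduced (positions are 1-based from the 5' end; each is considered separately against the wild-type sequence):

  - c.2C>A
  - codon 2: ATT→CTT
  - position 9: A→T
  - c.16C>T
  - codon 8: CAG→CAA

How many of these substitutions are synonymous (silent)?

1

Codon 1: CCG (Pro) → CAG (Gln) — missense.
Codon 2: ATT (Ile) → CTT (Leu) — missense.
Codon 3: TTA (Leu) → TTT (Phe) — missense.
Codon 6: CCG (Pro) → TCG (Ser) — missense.
Codon 8: CAG (Gln) → CAA (Gln) — synonymous.
Synonymous: 1 of 5.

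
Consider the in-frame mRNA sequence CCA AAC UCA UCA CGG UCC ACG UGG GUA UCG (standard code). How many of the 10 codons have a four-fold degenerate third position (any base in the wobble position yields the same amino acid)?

8

Codon 1 CCA (Pro): third position 4-fold.
Codon 2 AAC (Asn): third position 2-fold.
Codon 3 UCA (Ser): third position 4-fold.
Codon 4 UCA (Ser): third position 4-fold.
Codon 5 CGG (Arg): third position 4-fold.
Codon 6 UCC (Ser): third position 4-fold.
Codon 7 ACG (Thr): third position 4-fold.
Codon 8 UGG (Trp): third position 1-fold.
Codon 9 GUA (Val): third position 4-fold.
Codon 10 UCG (Ser): third position 4-fold.
Four-fold degenerate third positions: 8.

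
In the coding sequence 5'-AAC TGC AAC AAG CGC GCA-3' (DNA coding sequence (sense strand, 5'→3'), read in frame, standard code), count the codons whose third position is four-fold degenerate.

2

Codon 1 AAC (Asn): third position 2-fold.
Codon 2 TGC (Cys): third position 2-fold.
Codon 3 AAC (Asn): third position 2-fold.
Codon 4 AAG (Lys): third position 2-fold.
Codon 5 CGC (Arg): third position 4-fold.
Codon 6 GCA (Ala): third position 4-fold.
Four-fold degenerate third positions: 2.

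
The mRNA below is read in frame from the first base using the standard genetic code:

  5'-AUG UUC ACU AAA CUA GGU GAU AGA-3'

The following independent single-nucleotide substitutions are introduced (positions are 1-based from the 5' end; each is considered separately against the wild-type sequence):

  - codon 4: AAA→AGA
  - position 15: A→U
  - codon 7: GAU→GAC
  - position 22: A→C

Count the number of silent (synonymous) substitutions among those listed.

Codon 4: AAA (Lys) → AGA (Arg) — missense.
Codon 5: CUA (Leu) → CUU (Leu) — synonymous.
Codon 7: GAU (Asp) → GAC (Asp) — synonymous.
Codon 8: AGA (Arg) → CGA (Arg) — synonymous.
Synonymous: 3 of 4.

3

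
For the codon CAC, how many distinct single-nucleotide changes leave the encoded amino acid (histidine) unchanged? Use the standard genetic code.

1

Position 1: none → 0 synonymous.
Position 2: none → 0 synonymous.
Position 3: CAU → 1 synonymous.
Total: 0 + 0 + 1 = 1.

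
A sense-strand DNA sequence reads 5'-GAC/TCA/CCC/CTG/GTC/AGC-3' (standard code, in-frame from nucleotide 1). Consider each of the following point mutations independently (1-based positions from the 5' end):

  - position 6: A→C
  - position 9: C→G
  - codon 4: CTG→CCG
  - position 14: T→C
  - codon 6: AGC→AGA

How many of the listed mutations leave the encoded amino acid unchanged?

Codon 2: TCA (Ser) → TCC (Ser) — synonymous.
Codon 3: CCC (Pro) → CCG (Pro) — synonymous.
Codon 4: CTG (Leu) → CCG (Pro) — missense.
Codon 5: GTC (Val) → GCC (Ala) — missense.
Codon 6: AGC (Ser) → AGA (Arg) — missense.
Synonymous: 2 of 5.

2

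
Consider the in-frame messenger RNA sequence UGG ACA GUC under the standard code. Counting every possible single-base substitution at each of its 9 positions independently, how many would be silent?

6

Codon 1 (UGG, Trp): 0 synonymous substitutions.
Codon 2 (ACA, Thr): 3 synonymous substitutions.
Codon 3 (GUC, Val): 3 synonymous substitutions.
Total: 0 + 3 + 3 = 6.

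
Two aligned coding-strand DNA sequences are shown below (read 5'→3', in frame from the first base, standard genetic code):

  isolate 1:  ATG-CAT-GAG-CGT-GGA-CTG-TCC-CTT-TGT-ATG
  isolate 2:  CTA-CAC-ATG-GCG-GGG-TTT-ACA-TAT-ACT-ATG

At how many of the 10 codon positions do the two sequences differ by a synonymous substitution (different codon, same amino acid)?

Codon 1: ATG Met / CTA Leu — nonsynonymous.
Codon 2: CAT His / CAC His — synonymous.
Codon 3: GAG Glu / ATG Met — nonsynonymous.
Codon 4: CGT Arg / GCG Ala — nonsynonymous.
Codon 5: GGA Gly / GGG Gly — synonymous.
Codon 6: CTG Leu / TTT Phe — nonsynonymous.
Codon 7: TCC Ser / ACA Thr — nonsynonymous.
Codon 8: CTT Leu / TAT Tyr — nonsynonymous.
Codon 9: TGT Cys / ACT Thr — nonsynonymous.
Codon 10: ATG Met / ATG Met — identical.
Synonymous differences: 2.

2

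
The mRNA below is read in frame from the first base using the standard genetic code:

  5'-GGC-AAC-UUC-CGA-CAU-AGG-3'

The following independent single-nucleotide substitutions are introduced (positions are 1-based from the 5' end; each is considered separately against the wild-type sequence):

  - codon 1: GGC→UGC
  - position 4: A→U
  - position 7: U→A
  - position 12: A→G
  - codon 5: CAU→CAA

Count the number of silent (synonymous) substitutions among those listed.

Codon 1: GGC (Gly) → UGC (Cys) — missense.
Codon 2: AAC (Asn) → UAC (Tyr) — missense.
Codon 3: UUC (Phe) → AUC (Ile) — missense.
Codon 4: CGA (Arg) → CGG (Arg) — synonymous.
Codon 5: CAU (His) → CAA (Gln) — missense.
Synonymous: 1 of 5.

1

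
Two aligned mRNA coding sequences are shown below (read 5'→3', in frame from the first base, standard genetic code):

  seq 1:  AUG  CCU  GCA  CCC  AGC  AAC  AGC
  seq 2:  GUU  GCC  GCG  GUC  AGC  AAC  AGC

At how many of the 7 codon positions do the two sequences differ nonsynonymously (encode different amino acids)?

3

Codon 1: AUG Met / GUU Val — nonsynonymous.
Codon 2: CCU Pro / GCC Ala — nonsynonymous.
Codon 3: GCA Ala / GCG Ala — synonymous.
Codon 4: CCC Pro / GUC Val — nonsynonymous.
Codon 5: AGC Ser / AGC Ser — identical.
Codon 6: AAC Asn / AAC Asn — identical.
Codon 7: AGC Ser / AGC Ser — identical.
Nonsynonymous differences: 3.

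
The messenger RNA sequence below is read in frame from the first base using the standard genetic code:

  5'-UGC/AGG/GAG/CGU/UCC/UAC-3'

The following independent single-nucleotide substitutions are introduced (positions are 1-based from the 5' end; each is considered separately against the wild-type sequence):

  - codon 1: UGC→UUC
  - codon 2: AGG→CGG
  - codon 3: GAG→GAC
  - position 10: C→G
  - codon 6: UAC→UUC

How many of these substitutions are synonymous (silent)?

Codon 1: UGC (Cys) → UUC (Phe) — missense.
Codon 2: AGG (Arg) → CGG (Arg) — synonymous.
Codon 3: GAG (Glu) → GAC (Asp) — missense.
Codon 4: CGU (Arg) → GGU (Gly) — missense.
Codon 6: UAC (Tyr) → UUC (Phe) — missense.
Synonymous: 1 of 5.

1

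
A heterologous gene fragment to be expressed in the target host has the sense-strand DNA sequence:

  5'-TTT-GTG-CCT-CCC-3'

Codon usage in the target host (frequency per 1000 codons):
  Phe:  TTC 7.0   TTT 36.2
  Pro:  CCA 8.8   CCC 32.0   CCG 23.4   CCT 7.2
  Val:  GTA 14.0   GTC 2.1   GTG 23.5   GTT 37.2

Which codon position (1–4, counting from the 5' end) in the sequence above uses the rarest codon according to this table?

3

Codon 1 TTT (Phe): 36.2 per 1000.
Codon 2 GTG (Val): 23.5 per 1000.
Codon 3 CCT (Pro): 7.2 per 1000.
Codon 4 CCC (Pro): 32.0 per 1000.
Lowest frequency is 7.2 at codon 3.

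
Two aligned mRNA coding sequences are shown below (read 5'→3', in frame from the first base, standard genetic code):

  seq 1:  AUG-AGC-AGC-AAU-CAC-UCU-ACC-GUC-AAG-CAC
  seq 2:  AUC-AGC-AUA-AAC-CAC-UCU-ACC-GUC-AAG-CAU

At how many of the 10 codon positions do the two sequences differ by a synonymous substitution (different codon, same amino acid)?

2

Codon 1: AUG Met / AUC Ile — nonsynonymous.
Codon 2: AGC Ser / AGC Ser — identical.
Codon 3: AGC Ser / AUA Ile — nonsynonymous.
Codon 4: AAU Asn / AAC Asn — synonymous.
Codon 5: CAC His / CAC His — identical.
Codon 6: UCU Ser / UCU Ser — identical.
Codon 7: ACC Thr / ACC Thr — identical.
Codon 8: GUC Val / GUC Val — identical.
Codon 9: AAG Lys / AAG Lys — identical.
Codon 10: CAC His / CAU His — synonymous.
Synonymous differences: 2.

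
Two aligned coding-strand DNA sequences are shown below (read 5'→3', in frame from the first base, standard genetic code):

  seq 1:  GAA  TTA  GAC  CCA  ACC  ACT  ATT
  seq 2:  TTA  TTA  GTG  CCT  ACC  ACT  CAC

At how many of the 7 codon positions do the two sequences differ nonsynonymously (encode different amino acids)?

3

Codon 1: GAA Glu / TTA Leu — nonsynonymous.
Codon 2: TTA Leu / TTA Leu — identical.
Codon 3: GAC Asp / GTG Val — nonsynonymous.
Codon 4: CCA Pro / CCT Pro — synonymous.
Codon 5: ACC Thr / ACC Thr — identical.
Codon 6: ACT Thr / ACT Thr — identical.
Codon 7: ATT Ile / CAC His — nonsynonymous.
Nonsynonymous differences: 3.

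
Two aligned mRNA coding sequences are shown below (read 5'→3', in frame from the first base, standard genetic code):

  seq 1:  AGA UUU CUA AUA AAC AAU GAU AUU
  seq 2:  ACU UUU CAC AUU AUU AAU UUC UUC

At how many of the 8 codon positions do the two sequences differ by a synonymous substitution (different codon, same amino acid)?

1

Codon 1: AGA Arg / ACU Thr — nonsynonymous.
Codon 2: UUU Phe / UUU Phe — identical.
Codon 3: CUA Leu / CAC His — nonsynonymous.
Codon 4: AUA Ile / AUU Ile — synonymous.
Codon 5: AAC Asn / AUU Ile — nonsynonymous.
Codon 6: AAU Asn / AAU Asn — identical.
Codon 7: GAU Asp / UUC Phe — nonsynonymous.
Codon 8: AUU Ile / UUC Phe — nonsynonymous.
Synonymous differences: 1.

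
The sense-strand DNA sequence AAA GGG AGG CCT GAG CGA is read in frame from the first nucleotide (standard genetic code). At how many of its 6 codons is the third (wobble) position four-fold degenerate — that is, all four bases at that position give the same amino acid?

3

Codon 1 AAA (Lys): third position 2-fold.
Codon 2 GGG (Gly): third position 4-fold.
Codon 3 AGG (Arg): third position 2-fold.
Codon 4 CCT (Pro): third position 4-fold.
Codon 5 GAG (Glu): third position 2-fold.
Codon 6 CGA (Arg): third position 4-fold.
Four-fold degenerate third positions: 3.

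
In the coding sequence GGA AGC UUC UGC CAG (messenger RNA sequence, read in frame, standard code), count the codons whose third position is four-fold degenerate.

Codon 1 GGA (Gly): third position 4-fold.
Codon 2 AGC (Ser): third position 2-fold.
Codon 3 UUC (Phe): third position 2-fold.
Codon 4 UGC (Cys): third position 2-fold.
Codon 5 CAG (Gln): third position 2-fold.
Four-fold degenerate third positions: 1.

1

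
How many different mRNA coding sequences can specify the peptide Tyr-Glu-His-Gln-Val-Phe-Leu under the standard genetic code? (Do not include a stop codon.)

768

Tyr: 2 codons.
Glu: 2 codons.
His: 2 codons.
Gln: 2 codons.
Val: 4 codons.
Phe: 2 codons.
Leu: 6 codons.
2 × 2 × 2 × 2 × 4 × 2 × 6 = 768.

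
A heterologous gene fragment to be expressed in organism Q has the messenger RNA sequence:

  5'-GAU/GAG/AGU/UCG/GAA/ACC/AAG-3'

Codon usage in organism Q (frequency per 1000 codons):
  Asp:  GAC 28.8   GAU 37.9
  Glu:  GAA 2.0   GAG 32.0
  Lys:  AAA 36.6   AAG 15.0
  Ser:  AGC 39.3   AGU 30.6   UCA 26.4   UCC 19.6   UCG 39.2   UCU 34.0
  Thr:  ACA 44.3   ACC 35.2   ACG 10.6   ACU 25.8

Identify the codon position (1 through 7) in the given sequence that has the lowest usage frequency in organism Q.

5

Codon 1 GAU (Asp): 37.9 per 1000.
Codon 2 GAG (Glu): 32.0 per 1000.
Codon 3 AGU (Ser): 30.6 per 1000.
Codon 4 UCG (Ser): 39.2 per 1000.
Codon 5 GAA (Glu): 2.0 per 1000.
Codon 6 ACC (Thr): 35.2 per 1000.
Codon 7 AAG (Lys): 15.0 per 1000.
Lowest frequency is 2.0 at codon 5.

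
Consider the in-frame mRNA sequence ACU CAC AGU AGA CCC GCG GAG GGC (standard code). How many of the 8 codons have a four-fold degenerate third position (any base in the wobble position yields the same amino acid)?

Codon 1 ACU (Thr): third position 4-fold.
Codon 2 CAC (His): third position 2-fold.
Codon 3 AGU (Ser): third position 2-fold.
Codon 4 AGA (Arg): third position 2-fold.
Codon 5 CCC (Pro): third position 4-fold.
Codon 6 GCG (Ala): third position 4-fold.
Codon 7 GAG (Glu): third position 2-fold.
Codon 8 GGC (Gly): third position 4-fold.
Four-fold degenerate third positions: 4.

4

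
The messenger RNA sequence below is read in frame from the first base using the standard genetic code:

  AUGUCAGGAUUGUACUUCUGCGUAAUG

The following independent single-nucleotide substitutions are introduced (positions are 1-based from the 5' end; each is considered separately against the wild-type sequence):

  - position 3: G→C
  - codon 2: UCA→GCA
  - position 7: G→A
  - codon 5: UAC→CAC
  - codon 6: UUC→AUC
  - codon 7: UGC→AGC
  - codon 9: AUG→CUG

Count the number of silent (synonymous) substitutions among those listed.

0

Codon 1: AUG (Met) → AUC (Ile) — missense.
Codon 2: UCA (Ser) → GCA (Ala) — missense.
Codon 3: GGA (Gly) → AGA (Arg) — missense.
Codon 5: UAC (Tyr) → CAC (His) — missense.
Codon 6: UUC (Phe) → AUC (Ile) — missense.
Codon 7: UGC (Cys) → AGC (Ser) — missense.
Codon 9: AUG (Met) → CUG (Leu) — missense.
Synonymous: 0 of 7.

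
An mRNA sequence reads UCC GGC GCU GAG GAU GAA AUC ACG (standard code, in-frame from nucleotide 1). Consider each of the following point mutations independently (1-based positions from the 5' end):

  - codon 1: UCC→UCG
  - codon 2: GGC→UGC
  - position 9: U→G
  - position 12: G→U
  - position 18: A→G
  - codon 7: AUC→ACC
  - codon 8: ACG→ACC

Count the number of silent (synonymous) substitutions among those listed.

4

Codon 1: UCC (Ser) → UCG (Ser) — synonymous.
Codon 2: GGC (Gly) → UGC (Cys) — missense.
Codon 3: GCU (Ala) → GCG (Ala) — synonymous.
Codon 4: GAG (Glu) → GAU (Asp) — missense.
Codon 6: GAA (Glu) → GAG (Glu) — synonymous.
Codon 7: AUC (Ile) → ACC (Thr) — missense.
Codon 8: ACG (Thr) → ACC (Thr) — synonymous.
Synonymous: 4 of 7.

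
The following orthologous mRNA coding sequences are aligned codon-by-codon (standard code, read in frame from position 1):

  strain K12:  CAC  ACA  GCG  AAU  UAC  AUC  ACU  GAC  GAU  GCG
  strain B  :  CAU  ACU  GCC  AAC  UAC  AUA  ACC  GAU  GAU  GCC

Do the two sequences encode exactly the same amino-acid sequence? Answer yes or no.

Codon 1: CAC His / CAU His — synonymous.
Codon 2: ACA Thr / ACU Thr — synonymous.
Codon 3: GCG Ala / GCC Ala — synonymous.
Codon 4: AAU Asn / AAC Asn — synonymous.
Codon 5: UAC Tyr / UAC Tyr — identical.
Codon 6: AUC Ile / AUA Ile — synonymous.
Codon 7: ACU Thr / ACC Thr — synonymous.
Codon 8: GAC Asp / GAU Asp — synonymous.
Codon 9: GAU Asp / GAU Asp — identical.
Codon 10: GCG Ala / GCC Ala — synonymous.
Nonsynonymous differences: 0 → same protein.

yes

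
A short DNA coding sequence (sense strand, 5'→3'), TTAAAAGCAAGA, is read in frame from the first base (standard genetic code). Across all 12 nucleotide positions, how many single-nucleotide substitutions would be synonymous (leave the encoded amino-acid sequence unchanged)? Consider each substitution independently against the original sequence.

8

Codon 1 (TTA, Leu): 2 synonymous substitutions.
Codon 2 (AAA, Lys): 1 synonymous substitution.
Codon 3 (GCA, Ala): 3 synonymous substitutions.
Codon 4 (AGA, Arg): 2 synonymous substitutions.
Total: 2 + 1 + 3 + 2 = 8.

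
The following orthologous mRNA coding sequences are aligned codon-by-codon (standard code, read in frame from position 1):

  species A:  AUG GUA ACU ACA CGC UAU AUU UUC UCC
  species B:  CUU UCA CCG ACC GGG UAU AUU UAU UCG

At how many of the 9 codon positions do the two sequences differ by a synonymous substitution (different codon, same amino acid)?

2

Codon 1: AUG Met / CUU Leu — nonsynonymous.
Codon 2: GUA Val / UCA Ser — nonsynonymous.
Codon 3: ACU Thr / CCG Pro — nonsynonymous.
Codon 4: ACA Thr / ACC Thr — synonymous.
Codon 5: CGC Arg / GGG Gly — nonsynonymous.
Codon 6: UAU Tyr / UAU Tyr — identical.
Codon 7: AUU Ile / AUU Ile — identical.
Codon 8: UUC Phe / UAU Tyr — nonsynonymous.
Codon 9: UCC Ser / UCG Ser — synonymous.
Synonymous differences: 2.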